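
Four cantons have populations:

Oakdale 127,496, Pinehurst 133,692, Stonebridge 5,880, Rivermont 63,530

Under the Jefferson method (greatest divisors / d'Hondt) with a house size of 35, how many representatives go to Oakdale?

Standard divisor 330598/35 ≈ 9445.657; standard quotas: Oakdale 13.498, Pinehurst 14.154, Stonebridge 0.623, Rivermont 6.726.
Rounding down gives 13, 14, 0, 6 = 33 seats, so the divisor must be adjusted.
With modified divisor 9000: modified quotas Oakdale 14.166, Pinehurst 14.855, Stonebridge 0.653, Rivermont 7.059.
Rounding down: Oakdale 14, Pinehurst 14, Stonebridge 0, Rivermont 7 (total 35).
Oakdale receives 14.

14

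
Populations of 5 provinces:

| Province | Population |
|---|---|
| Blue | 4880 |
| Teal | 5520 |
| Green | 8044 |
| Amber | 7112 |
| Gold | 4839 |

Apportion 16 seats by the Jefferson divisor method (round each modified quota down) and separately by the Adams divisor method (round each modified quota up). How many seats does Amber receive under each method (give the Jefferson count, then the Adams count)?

Jefferson: Blue 3, Teal 3, Green 4, Amber 4, Gold 2.
Adams: Blue 3, Teal 3, Green 4, Amber 3, Gold 3.
Amber gets 4 under Jefferson and 3 under Adams.

4 and 3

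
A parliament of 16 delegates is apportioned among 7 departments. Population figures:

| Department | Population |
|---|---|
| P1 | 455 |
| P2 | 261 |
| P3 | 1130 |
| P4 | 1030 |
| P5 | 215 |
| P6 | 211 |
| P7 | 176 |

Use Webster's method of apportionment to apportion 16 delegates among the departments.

Standard divisor 3478/16 ≈ 217.375; standard quotas: P1 2.093, P2 1.201, P3 5.198, P4 4.738, P5 0.989, P6 0.971, P7 0.810.
Rounding to the nearest integer gives P1 2, P2 1, P3 5, P4 5, P5 1, P6 1, P7 1 — total 16, matching the house size, so no adjustment is needed.

P1: 2, P2: 1, P3: 5, P4: 5, P5: 1, P6: 1, P7: 1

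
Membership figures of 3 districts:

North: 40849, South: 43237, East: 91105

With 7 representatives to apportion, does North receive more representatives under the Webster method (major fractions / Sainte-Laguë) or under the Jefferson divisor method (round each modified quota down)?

Webster

Webster: North 2, South 2, East 3.
Jefferson: North 1, South 2, East 4.
North gets 2 under Webster and 1 under Jefferson.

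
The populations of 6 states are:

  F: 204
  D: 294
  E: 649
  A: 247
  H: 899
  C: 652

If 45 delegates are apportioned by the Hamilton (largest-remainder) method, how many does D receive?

Standard divisor: 2945 ÷ 45 ≈ 65.444.
Standard quotas: F 3.117, D 4.492, E 9.917, A 3.774, H 13.737, C 9.963.
Lower quotas: F 3, D 4, E 9, A 3, H 13, C 9 (sum 41, leaving 4 seats).
Remainders in descending order: C 0.963, E 0.917, A 0.774, H 0.737, D 0.492, F 0.117.
Largest remainders: C, E, A, H receive the extra seats.
D receives 4.

4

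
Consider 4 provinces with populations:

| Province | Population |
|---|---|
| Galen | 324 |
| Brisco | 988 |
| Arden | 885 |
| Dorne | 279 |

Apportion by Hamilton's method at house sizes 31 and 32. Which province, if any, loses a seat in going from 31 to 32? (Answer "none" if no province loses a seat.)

none

At 31 seats: Galen 4, Brisco 12, Arden 11, Dorne 4.
At 32 seats: Galen 4, Brisco 13, Arden 11, Dorne 4.
No province's allocation decreased.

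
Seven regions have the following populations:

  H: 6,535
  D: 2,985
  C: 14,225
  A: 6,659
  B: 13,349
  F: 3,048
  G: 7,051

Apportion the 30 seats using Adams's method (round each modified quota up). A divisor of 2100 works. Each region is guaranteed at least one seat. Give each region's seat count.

With modified divisor 2100: modified quotas H 3.112, D 1.421, C 6.774, A 3.171, B 6.357, F 1.451, G 3.358.
Rounding up: H 4, D 2, C 7, A 4, B 7, F 2, G 4 (total 30).

H 4, D 2, C 7, A 4, B 7, F 2, G 4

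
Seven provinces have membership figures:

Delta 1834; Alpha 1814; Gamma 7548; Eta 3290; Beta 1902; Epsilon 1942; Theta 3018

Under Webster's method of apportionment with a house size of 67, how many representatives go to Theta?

Standard divisor 21348/67 ≈ 318.627; standard quotas: Delta 5.756, Alpha 5.693, Gamma 23.689, Eta 10.326, Beta 5.969, Epsilon 6.095, Theta 9.472.
Rounding to the nearest integer gives Delta 6, Alpha 6, Gamma 24, Eta 10, Beta 6, Epsilon 6, Theta 9 — total 67, matching the house size, so no adjustment is needed.
Theta receives 9.

9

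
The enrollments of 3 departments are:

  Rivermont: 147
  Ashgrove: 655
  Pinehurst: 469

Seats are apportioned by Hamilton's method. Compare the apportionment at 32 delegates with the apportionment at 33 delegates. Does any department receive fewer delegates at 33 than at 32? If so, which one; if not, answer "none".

At 32 seats: Rivermont 4, Ashgrove 16, Pinehurst 12.
At 33 seats: Rivermont 4, Ashgrove 17, Pinehurst 12.
No department's allocation decreased.

none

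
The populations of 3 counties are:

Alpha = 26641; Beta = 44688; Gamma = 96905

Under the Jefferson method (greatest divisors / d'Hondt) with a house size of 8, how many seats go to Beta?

Standard divisor 168234/8 ≈ 21029.25; standard quotas: Alpha 1.267, Beta 2.125, Gamma 4.608.
Rounding down gives 1, 2, 4 = 7 seats, so the divisor must be adjusted.
With modified divisor 17800: modified quotas Alpha 1.497, Beta 2.511, Gamma 5.444.
Rounding down: Alpha 1, Beta 2, Gamma 5 (total 8).
Beta receives 2.

2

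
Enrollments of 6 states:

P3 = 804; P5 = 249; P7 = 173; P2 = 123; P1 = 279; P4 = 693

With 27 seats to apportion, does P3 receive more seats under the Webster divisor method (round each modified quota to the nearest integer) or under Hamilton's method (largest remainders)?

Webster: P3 10, P5 3, P7 2, P2 1, P1 3, P4 8.
Hamilton: P3 9, P5 3, P7 2, P2 2, P1 3, P4 8.
P3 gets 10 under Webster and 9 under Hamilton.

Webster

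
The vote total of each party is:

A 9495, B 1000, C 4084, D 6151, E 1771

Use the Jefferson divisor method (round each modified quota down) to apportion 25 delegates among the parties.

A: 11, B: 1, C: 4, D: 7, E: 2

Standard divisor 22501/25 ≈ 900.04; standard quotas: A 10.550, B 1.111, C 4.538, D 6.834, E 1.968.
Rounding down gives 10, 1, 4, 6, 1 = 22 seats, so the divisor must be adjusted.
With modified divisor 840: modified quotas A 11.304, B 1.190, C 4.862, D 7.323, E 2.108.
Rounding down: A 11, B 1, C 4, D 7, E 2 (total 25).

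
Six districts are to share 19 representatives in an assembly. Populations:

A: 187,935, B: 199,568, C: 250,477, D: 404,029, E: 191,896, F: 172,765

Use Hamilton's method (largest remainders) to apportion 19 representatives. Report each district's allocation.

Standard divisor: 1406670 ÷ 19 ≈ 74035.263.
Standard quotas: A 2.5385, B 2.6956, C 3.3832, D 5.4573, E 2.5920, F 2.3336.
Lower quotas: A 2, B 2, C 3, D 5, E 2, F 2 (sum 16, leaving 3 seats).
Remainders in descending order: B 0.6956, E 0.5920, A 0.5385, D 0.4573, C 0.3832, F 0.3336.
The surplus seats go to B, E, A.

A: 3, B: 3, C: 3, D: 5, E: 3, F: 2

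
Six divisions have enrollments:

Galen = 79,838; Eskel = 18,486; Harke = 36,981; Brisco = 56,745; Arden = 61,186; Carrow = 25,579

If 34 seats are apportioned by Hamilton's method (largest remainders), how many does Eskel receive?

2

Standard divisor: 278815 ÷ 34 ≈ 8200.441.
Standard quotas: Galen 9.7358, Eskel 2.2543, Harke 4.5096, Brisco 6.9197, Arden 7.4613, Carrow 3.1192.
Lower quotas: Galen 9, Eskel 2, Harke 4, Brisco 6, Arden 7, Carrow 3 (sum 31, leaving 3 seats).
Remainders in descending order: Brisco 0.9197, Galen 0.7358, Harke 0.5096, Arden 0.4613, Eskel 0.2543, Carrow 0.1192.
Largest remainders: Brisco, Galen, Harke receive the extra seats.
Eskel receives 2.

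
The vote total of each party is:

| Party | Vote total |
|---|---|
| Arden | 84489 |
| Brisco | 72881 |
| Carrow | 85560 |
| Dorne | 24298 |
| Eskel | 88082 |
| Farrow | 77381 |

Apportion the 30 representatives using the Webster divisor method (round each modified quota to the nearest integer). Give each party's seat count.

Standard divisor 432691/30 ≈ 14423.033; standard quotas: Arden 5.858, Brisco 5.053, Carrow 5.932, Dorne 1.685, Eskel 6.107, Farrow 5.365.
Rounding to the nearest integer gives Arden 6, Brisco 5, Carrow 6, Dorne 2, Eskel 6, Farrow 5 — total 30, matching the house size, so no adjustment is needed.

Arden 6, Brisco 5, Carrow 6, Dorne 2, Eskel 6, Farrow 5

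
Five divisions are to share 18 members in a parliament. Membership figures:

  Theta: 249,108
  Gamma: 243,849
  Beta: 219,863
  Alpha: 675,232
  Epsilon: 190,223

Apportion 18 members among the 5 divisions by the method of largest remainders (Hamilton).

The standard divisor is 1578275/18 ≈ 87681.944.
Standard quotas: Theta 2.8410, Gamma 2.7811, Beta 2.5075, Alpha 7.7009, Epsilon 2.1695.
Lower quotas: Theta 2, Gamma 2, Beta 2, Alpha 7, Epsilon 2 (sum 15, leaving 3 seats).
Remainders in descending order: Theta 0.8410, Gamma 0.7811, Alpha 0.7009, Beta 0.5075, Epsilon 0.1695.
The surplus seats go to Theta, Gamma, Alpha.

Theta 3; Gamma 3; Beta 2; Alpha 8; Epsilon 2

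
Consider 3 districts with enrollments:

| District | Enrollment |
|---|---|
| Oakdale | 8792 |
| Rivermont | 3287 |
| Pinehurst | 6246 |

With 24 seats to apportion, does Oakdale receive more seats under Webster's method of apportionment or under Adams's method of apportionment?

Webster: Oakdale 12, Rivermont 4, Pinehurst 8.
Adams: Oakdale 11, Rivermont 5, Pinehurst 8.
Oakdale gets 12 under Webster and 11 under Adams.

Webster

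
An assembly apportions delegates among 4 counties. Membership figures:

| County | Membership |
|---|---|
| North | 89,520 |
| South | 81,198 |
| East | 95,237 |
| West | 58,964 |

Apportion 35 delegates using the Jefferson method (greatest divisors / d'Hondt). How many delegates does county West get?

Standard divisor 324919/35 ≈ 9283.4; standard quotas: North 9.643, South 8.747, East 10.259, West 6.352.
Rounding down gives 9, 8, 10, 6 = 33 seats, so the divisor must be adjusted.
With modified divisor 8800: modified quotas North 10.173, South 9.227, East 10.822, West 6.700.
Rounding down: North 10, South 9, East 10, West 6 (total 35).
West receives 6.

6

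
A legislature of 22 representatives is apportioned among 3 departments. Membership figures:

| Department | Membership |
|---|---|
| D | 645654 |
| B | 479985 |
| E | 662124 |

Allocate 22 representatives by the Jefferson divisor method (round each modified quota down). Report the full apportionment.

D=8, B=6, E=8

Standard divisor 1787763/22 ≈ 81261.955; standard quotas: D 7.945, B 5.907, E 8.148.
Rounding down gives 7, 5, 8 = 20 seats, so the divisor must be adjusted.
With modified divisor 76800: modified quotas D 8.407, B 6.250, E 8.621.
Rounding down: D 8, B 6, E 8 (total 22).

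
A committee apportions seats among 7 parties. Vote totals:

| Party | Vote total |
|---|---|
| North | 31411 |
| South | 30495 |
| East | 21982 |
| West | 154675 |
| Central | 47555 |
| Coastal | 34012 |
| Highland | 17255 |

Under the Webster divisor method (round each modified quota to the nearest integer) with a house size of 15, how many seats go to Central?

2

Standard divisor 337385/15 ≈ 22492.333; standard quotas: North 1.397, South 1.356, East 0.977, West 6.877, Central 2.114, Coastal 1.512, Highland 0.767.
Rounding to the nearest integer gives North 1, South 1, East 1, West 7, Central 2, Coastal 2, Highland 1 — total 15, matching the house size, so no adjustment is needed.
Central receives 2.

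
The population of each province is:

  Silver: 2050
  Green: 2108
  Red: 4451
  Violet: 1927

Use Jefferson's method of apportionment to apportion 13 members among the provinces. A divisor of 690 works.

With modified divisor 690: modified quotas Silver 2.971, Green 3.055, Red 6.451, Violet 2.793.
Rounding down: Silver 2, Green 3, Red 6, Violet 2 (total 13).

Silver 2; Green 3; Red 6; Violet 2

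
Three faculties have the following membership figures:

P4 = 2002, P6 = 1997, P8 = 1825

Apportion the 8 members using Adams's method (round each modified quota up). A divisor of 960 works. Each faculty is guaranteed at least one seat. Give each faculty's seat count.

P4 3, P6 3, P8 2

With modified divisor 960: modified quotas P4 2.085, P6 2.080, P8 1.901.
Rounding up: P4 3, P6 3, P8 2 (total 8).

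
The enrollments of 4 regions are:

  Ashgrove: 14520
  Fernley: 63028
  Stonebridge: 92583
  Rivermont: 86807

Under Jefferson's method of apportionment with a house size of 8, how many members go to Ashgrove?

Standard divisor 256938/8 ≈ 32117.25; standard quotas: Ashgrove 0.452, Fernley 1.962, Stonebridge 2.883, Rivermont 2.703.
Rounding down gives 0, 1, 2, 2 = 5 seats, so the divisor must be adjusted.
With modified divisor 26000: modified quotas Ashgrove 0.558, Fernley 2.424, Stonebridge 3.561, Rivermont 3.339.
Rounding down: Ashgrove 0, Fernley 2, Stonebridge 3, Rivermont 3 (total 8).
Ashgrove receives 0.

0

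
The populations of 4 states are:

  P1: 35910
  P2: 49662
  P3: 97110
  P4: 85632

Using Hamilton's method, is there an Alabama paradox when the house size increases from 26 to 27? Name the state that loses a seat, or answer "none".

At 26 seats: P1 4, P2 5, P3 9, P4 8.
At 27 seats: P1 3, P2 5, P3 10, P4 9.
P1 drops from 4 to 3.

P1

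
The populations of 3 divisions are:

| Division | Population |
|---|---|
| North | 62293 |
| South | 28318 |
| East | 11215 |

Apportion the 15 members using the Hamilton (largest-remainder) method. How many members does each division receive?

North 9, South 4, East 2

Standard divisor: 101826 ÷ 15 ≈ 6788.4.
Standard quotas: North 9.1764, South 4.1715, East 1.6521.
Lower quotas: North 9, South 4, East 1 (sum 14, leaving 1 seat).
Remainders in descending order: East 0.6521, North 0.1764, South 0.1715.
The surplus seat goes to East.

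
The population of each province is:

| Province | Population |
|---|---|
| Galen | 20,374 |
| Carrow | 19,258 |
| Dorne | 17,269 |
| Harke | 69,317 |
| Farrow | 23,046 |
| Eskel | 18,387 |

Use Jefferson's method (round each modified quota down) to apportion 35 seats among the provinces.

Standard divisor 167651/35 ≈ 4790.029; standard quotas: Galen 4.253, Carrow 4.020, Dorne 3.605, Harke 14.471, Farrow 4.811, Eskel 3.839.
Rounding down gives 4, 4, 3, 14, 4, 3 = 32 seats, so the divisor must be adjusted.
With modified divisor 4500: modified quotas Galen 4.528, Carrow 4.280, Dorne 3.838, Harke 15.404, Farrow 5.121, Eskel 4.086.
Rounding down: Galen 4, Carrow 4, Dorne 3, Harke 15, Farrow 5, Eskel 4 (total 35).

Galen: 4, Carrow: 4, Dorne: 3, Harke: 15, Farrow: 5, Eskel: 4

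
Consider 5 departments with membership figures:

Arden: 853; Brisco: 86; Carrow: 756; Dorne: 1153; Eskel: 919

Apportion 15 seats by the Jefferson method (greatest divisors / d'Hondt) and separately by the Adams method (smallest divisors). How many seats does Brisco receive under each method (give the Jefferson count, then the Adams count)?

Jefferson: Arden 3, Brisco 0, Carrow 3, Dorne 5, Eskel 4.
Adams: Arden 3, Brisco 1, Carrow 3, Dorne 4, Eskel 4.
Brisco gets 0 under Jefferson and 1 under Adams.

0 and 1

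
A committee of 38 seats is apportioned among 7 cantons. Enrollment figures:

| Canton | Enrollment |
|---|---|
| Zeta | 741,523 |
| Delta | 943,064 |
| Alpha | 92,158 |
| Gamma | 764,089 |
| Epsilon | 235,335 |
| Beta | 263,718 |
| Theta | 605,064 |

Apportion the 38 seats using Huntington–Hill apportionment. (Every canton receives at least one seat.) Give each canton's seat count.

Zeta 8; Delta 10; Alpha 1; Gamma 8; Epsilon 2; Beta 3; Theta 6

With divisor 97583: modified quotas Zeta 7.599, Delta 9.664, Alpha 0.944, Gamma 7.830, Epsilon 2.412, Beta 2.702, Theta 6.201.
Geometric-mean thresholds: Zeta √(7·8)=7.483, Delta √(9·10)=9.487, Alpha (min 1), Gamma √(7·8)=7.483, Epsilon √(2·3)=2.449, Beta √(2·3)=2.449, Theta √(6·7)=6.481.
Each quota rounded against its threshold gives Zeta 8, Delta 10, Alpha 1, Gamma 8, Epsilon 2, Beta 3, Theta 6 (total 38).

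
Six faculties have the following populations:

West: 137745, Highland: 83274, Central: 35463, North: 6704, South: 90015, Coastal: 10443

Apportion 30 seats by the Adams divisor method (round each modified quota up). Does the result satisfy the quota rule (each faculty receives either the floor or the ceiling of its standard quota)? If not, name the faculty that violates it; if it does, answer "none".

none

Standard quotas: West 11.364, Highland 6.870, Central 2.926, North 0.553, South 7.426, Coastal 0.862.
Adams allocation: West 11, Highland 7, Central 3, North 1, South 7, Coastal 1.
Every allocation lies between the lower and upper quota.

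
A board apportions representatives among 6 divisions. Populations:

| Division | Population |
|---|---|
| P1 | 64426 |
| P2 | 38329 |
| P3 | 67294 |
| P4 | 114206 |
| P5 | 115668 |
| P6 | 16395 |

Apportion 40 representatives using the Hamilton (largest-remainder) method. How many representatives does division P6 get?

2

Standard divisor: 416318 ÷ 40 ≈ 10407.95.
Standard quotas: P1 6.1901, P2 3.6827, P3 6.4656, P4 10.9730, P5 11.1134, P6 1.5752.
Lower quotas: P1 6, P2 3, P3 6, P4 10, P5 11, P6 1 (sum 37, leaving 3 seats).
Remainders in descending order: P4 0.9730, P2 0.6827, P6 0.5752, P3 0.4656, P1 0.1901, P5 0.1134.
Largest remainders: P4, P2, P6 receive the extra seats.
P6 receives 2.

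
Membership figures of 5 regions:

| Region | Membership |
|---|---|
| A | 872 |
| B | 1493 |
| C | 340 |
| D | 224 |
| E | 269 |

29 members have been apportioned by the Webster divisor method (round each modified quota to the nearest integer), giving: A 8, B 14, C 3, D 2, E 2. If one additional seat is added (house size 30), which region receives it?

Priority for the next seat is population ÷ (current seats + 0.5).
Priorities: A 102.588, B 102.966, C 97.143, D 89.600, E 107.600.
Highest priority: E.

E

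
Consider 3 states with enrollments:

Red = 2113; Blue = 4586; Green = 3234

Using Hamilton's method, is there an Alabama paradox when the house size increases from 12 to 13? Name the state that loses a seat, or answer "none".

none

At 12 seats: Red 3, Blue 5, Green 4.
At 13 seats: Red 3, Blue 6, Green 4.
No state's allocation decreased.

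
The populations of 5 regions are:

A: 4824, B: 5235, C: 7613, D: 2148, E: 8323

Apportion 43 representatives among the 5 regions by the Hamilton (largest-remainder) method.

Total 28143; standard divisor 28143/43 ≈ 654.488.
Standard quotas: A 7.3706, B 7.9986, C 11.6320, D 3.2820, E 12.7168.
Lower quotas: A 7, B 7, C 11, D 3, E 12 (sum 40, leaving 3 seats).
Remainders in descending order: B 0.9986, E 0.7168, C 0.6320, A 0.3706, D 0.2820.
Largest remainders: B, E, C receive the extra seats.

A: 7; B: 8; C: 12; D: 3; E: 13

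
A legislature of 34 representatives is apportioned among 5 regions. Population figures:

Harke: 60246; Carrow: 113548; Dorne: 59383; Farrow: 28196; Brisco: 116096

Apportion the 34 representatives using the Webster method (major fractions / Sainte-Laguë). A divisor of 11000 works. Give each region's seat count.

Harke: 5, Carrow: 10, Dorne: 5, Farrow: 3, Brisco: 11

With modified divisor 11000: modified quotas Harke 5.477, Carrow 10.323, Dorne 5.398, Farrow 2.563, Brisco 10.554.
Rounding to the nearest integer: Harke 5, Carrow 10, Dorne 5, Farrow 3, Brisco 11 (total 34).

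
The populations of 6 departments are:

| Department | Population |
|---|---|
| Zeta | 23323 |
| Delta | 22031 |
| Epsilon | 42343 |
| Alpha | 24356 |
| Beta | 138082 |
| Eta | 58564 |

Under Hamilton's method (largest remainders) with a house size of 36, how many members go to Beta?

16

The standard divisor is 308699/36 ≈ 8574.972.
Standard quotas: Zeta 2.7199, Delta 2.5692, Epsilon 4.9380, Alpha 2.8404, Beta 16.1029, Eta 6.8296.
Lower quotas: Zeta 2, Delta 2, Epsilon 4, Alpha 2, Beta 16, Eta 6 (sum 32, leaving 4 seats).
Remainders in descending order: Epsilon 0.9380, Alpha 0.8404, Eta 0.8296, Zeta 0.7199, Delta 0.5692, Beta 0.1029.
Largest remainders: Epsilon, Alpha, Eta, Zeta receive the extra seats.
Beta receives 16.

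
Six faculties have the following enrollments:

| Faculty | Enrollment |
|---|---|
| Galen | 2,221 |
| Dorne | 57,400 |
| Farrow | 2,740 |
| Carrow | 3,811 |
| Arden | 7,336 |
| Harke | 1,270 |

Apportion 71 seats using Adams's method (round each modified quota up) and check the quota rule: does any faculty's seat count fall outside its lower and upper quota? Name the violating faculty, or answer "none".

Standard quotas: Galen 2.109, Dorne 54.500, Farrow 2.602, Carrow 3.618, Arden 6.965, Harke 1.206.
Adams allocation: Galen 3, Dorne 52, Farrow 3, Carrow 4, Arden 7, Harke 2.
Dorne has quota 54.500 (lower 54, upper 55) but receives 52 — outside the quota interval.

Dorne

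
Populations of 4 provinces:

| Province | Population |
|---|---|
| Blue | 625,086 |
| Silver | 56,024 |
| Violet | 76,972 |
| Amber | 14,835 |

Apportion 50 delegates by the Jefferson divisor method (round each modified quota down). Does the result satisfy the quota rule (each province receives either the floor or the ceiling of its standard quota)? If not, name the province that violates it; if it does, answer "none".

Blue

Standard quotas: Blue 40.437, Silver 3.624, Violet 4.979, Amber 0.960.
Jefferson allocation: Blue 42, Silver 3, Violet 5, Amber 0.
Blue has quota 40.437 (lower 40, upper 41) but receives 42 — outside the quota interval.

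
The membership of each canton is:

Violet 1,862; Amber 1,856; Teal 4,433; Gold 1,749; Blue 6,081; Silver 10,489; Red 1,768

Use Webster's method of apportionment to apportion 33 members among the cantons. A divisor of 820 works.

With modified divisor 820: modified quotas Violet 2.271, Amber 2.263, Teal 5.406, Gold 2.133, Blue 7.416, Silver 12.791, Red 2.156.
Rounding to the nearest integer: Violet 2, Amber 2, Teal 5, Gold 2, Blue 7, Silver 13, Red 2 (total 33).

Violet 2; Amber 2; Teal 5; Gold 2; Blue 7; Silver 13; Red 2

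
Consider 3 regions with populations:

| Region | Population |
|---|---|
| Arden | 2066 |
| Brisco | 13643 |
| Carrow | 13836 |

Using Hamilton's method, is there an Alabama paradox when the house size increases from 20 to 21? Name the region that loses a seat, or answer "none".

At 20 seats: Arden 2, Brisco 9, Carrow 9.
At 21 seats: Arden 1, Brisco 10, Carrow 10.
Arden drops from 2 to 1.

Arden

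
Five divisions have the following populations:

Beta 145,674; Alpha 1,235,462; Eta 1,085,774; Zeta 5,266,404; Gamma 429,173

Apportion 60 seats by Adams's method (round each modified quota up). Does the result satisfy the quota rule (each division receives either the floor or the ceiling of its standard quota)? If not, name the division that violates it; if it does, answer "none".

Zeta

Standard quotas: Beta 1.071, Alpha 9.082, Eta 7.981, Zeta 38.712, Gamma 3.155.
Adams allocation: Beta 2, Alpha 9, Eta 8, Zeta 37, Gamma 4.
Zeta has quota 38.712 (lower 38, upper 39) but receives 37 — outside the quota interval.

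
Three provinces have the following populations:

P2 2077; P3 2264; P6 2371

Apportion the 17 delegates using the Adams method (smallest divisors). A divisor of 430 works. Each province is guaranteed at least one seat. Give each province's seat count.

With modified divisor 430: modified quotas P2 4.830, P3 5.265, P6 5.514.
Rounding up: P2 5, P3 6, P6 6 (total 17).

P2 5, P3 6, P6 6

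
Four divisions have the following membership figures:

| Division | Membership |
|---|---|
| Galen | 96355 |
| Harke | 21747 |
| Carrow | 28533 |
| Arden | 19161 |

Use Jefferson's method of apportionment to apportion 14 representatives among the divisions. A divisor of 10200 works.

With modified divisor 10200: modified quotas Galen 9.447, Harke 2.132, Carrow 2.797, Arden 1.879.
Rounding down: Galen 9, Harke 2, Carrow 2, Arden 1 (total 14).

Galen 9, Harke 2, Carrow 2, Arden 1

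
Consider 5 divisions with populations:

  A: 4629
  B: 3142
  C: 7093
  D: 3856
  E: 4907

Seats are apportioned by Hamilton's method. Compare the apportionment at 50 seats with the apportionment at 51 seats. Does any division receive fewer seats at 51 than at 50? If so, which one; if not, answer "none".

none

At 50 seats: A 10, B 7, C 15, D 8, E 10.
At 51 seats: A 10, B 7, C 15, D 8, E 11.
No division's allocation decreased.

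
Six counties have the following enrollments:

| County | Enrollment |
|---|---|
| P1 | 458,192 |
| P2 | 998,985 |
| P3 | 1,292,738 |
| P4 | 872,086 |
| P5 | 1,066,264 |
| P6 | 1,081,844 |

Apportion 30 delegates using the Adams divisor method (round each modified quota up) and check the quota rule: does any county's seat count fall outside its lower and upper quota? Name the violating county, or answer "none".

Standard quotas: P1 2.382, P2 5.194, P3 6.721, P4 4.534, P5 5.544, P6 5.625.
Adams allocation: P1 3, P2 5, P3 6, P4 5, P5 5, P6 6.
Every allocation lies between the lower and upper quota.

none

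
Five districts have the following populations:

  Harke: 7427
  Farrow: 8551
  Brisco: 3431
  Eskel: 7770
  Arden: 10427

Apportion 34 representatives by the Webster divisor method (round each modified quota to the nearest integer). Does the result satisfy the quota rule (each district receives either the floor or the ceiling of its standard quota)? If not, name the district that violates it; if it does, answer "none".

none

Standard quotas: Harke 6.715, Farrow 7.731, Brisco 3.102, Eskel 7.025, Arden 9.427.
Webster allocation: Harke 7, Farrow 8, Brisco 3, Eskel 7, Arden 9.
Every allocation lies between the lower and upper quota.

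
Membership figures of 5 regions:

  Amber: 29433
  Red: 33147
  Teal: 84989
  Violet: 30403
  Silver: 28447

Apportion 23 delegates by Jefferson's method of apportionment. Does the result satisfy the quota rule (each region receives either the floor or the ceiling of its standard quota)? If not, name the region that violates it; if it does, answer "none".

none

Standard quotas: Amber 3.280, Red 3.693, Teal 9.470, Violet 3.388, Silver 3.170.
Jefferson allocation: Amber 3, Red 4, Teal 10, Violet 3, Silver 3.
Every allocation lies between the lower and upper quota.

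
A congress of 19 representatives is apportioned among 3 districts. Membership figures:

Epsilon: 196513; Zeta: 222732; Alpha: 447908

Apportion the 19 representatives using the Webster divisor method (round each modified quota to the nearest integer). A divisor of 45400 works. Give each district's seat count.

With modified divisor 45400: modified quotas Epsilon 4.328, Zeta 4.906, Alpha 9.866.
Rounding to the nearest integer: Epsilon 4, Zeta 5, Alpha 10 (total 19).

Epsilon: 4, Zeta: 5, Alpha: 10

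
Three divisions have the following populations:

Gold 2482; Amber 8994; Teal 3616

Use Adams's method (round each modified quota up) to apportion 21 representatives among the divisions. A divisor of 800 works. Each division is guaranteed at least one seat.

With modified divisor 800: modified quotas Gold 3.103, Amber 11.242, Teal 4.520.
Rounding up: Gold 4, Amber 12, Teal 5 (total 21).

Gold=4; Amber=12; Teal=5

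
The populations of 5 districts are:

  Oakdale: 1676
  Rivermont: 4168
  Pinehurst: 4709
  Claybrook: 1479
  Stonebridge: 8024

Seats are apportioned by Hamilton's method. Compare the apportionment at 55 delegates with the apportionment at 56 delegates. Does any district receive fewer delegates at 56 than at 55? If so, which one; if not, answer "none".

At 55 seats: Oakdale 5, Rivermont 11, Pinehurst 13, Claybrook 4, Stonebridge 22.
At 56 seats: Oakdale 5, Rivermont 12, Pinehurst 13, Claybrook 4, Stonebridge 22.
No district's allocation decreased.

none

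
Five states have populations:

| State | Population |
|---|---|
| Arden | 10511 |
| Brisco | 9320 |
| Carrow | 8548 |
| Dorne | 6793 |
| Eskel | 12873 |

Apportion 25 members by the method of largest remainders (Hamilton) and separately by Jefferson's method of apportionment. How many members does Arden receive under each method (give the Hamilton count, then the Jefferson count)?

5 and 6

Hamilton: Arden 5, Brisco 5, Carrow 4, Dorne 4, Eskel 7.
Jefferson: Arden 6, Brisco 5, Carrow 4, Dorne 3, Eskel 7.
Arden gets 5 under Hamilton and 6 under Jefferson.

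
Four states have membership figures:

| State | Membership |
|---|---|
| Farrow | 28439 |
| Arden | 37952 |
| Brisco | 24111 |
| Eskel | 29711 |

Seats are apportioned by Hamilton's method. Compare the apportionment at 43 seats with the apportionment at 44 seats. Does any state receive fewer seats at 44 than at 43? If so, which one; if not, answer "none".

none

At 43 seats: Farrow 10, Arden 13, Brisco 9, Eskel 11.
At 44 seats: Farrow 10, Arden 14, Brisco 9, Eskel 11.
No state's allocation decreased.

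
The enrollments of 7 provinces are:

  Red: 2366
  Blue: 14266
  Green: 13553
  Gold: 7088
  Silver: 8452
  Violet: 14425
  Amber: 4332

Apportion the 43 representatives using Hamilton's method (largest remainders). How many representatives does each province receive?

Total 64482; standard divisor 64482/43 ≈ 1499.581.
Standard quotas: Red 1.5778, Blue 9.5133, Green 9.0379, Gold 4.7267, Silver 5.6362, Violet 9.6194, Amber 2.8888.
Lower quotas: Red 1, Blue 9, Green 9, Gold 4, Silver 5, Violet 9, Amber 2 (sum 39, leaving 4 seats).
Remainders in descending order: Amber 0.8888, Gold 0.7267, Silver 0.6362, Violet 0.6194, Red 0.5778, Blue 0.5133, Green 0.0379.
The surplus seats go to Amber, Gold, Silver, Violet.

Red=1, Blue=9, Green=9, Gold=5, Silver=6, Violet=10, Amber=3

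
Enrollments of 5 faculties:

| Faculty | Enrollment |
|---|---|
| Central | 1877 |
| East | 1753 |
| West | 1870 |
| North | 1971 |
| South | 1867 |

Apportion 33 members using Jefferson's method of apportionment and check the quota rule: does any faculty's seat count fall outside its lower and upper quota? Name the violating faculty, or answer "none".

none

Standard quotas: Central 6.633, East 6.195, West 6.608, North 6.965, South 6.598.
Jefferson allocation: Central 7, East 6, West 7, North 7, South 6.
Every allocation lies between the lower and upper quota.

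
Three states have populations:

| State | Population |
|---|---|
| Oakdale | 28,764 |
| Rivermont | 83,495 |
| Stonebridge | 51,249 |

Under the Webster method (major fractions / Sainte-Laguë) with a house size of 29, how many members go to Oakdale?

5

Standard divisor 163508/29 ≈ 5638.207; standard quotas: Oakdale 5.102, Rivermont 14.809, Stonebridge 9.090.
Rounding to the nearest integer gives Oakdale 5, Rivermont 15, Stonebridge 9 — total 29, matching the house size, so no adjustment is needed.
Oakdale receives 5.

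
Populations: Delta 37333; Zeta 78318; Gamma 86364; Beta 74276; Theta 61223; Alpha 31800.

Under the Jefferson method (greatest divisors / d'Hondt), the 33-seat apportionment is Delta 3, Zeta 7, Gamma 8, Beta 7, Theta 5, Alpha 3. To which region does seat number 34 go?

Priority for the next seat is population ÷ (current seats + 1).
Priorities: Delta 9333.250, Zeta 9789.750, Gamma 9596.000, Beta 9284.500, Theta 10203.833, Alpha 7950.000.
Highest priority: Theta.

Theta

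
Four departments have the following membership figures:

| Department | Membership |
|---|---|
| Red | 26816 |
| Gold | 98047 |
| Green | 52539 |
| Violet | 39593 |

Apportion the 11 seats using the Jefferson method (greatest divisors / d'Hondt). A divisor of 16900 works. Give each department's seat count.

With modified divisor 16900: modified quotas Red 1.587, Gold 5.802, Green 3.109, Violet 2.343.
Rounding down: Red 1, Gold 5, Green 3, Violet 2 (total 11).

Red 1, Gold 5, Green 3, Violet 2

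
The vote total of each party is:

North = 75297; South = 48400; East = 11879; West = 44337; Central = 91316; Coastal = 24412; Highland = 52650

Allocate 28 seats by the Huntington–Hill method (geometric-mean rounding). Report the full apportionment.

With divisor 12501: modified quotas North 6.023, South 3.872, East 0.950, West 3.547, Central 7.305, Coastal 1.953, Highland 4.212.
Geometric-mean thresholds: North √(6·7)=6.481, South √(3·4)=3.464, East (min 1), West √(3·4)=3.464, Central √(7·8)=7.483, Coastal √(1·2)=1.414, Highland √(4·5)=4.472.
Each quota rounded against its threshold gives North 6, South 4, East 1, West 4, Central 7, Coastal 2, Highland 4 (total 28).

North: 6, South: 4, East: 1, West: 4, Central: 7, Coastal: 2, Highland: 4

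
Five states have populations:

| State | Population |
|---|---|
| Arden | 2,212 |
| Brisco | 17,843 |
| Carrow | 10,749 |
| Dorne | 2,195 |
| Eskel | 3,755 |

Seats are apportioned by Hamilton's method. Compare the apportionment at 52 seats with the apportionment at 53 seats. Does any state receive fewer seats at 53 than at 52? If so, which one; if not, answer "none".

At 52 seats: Arden 3, Brisco 25, Carrow 15, Dorne 3, Eskel 6.
At 53 seats: Arden 3, Brisco 26, Carrow 16, Dorne 3, Eskel 5.
Eskel drops from 6 to 5.

Eskel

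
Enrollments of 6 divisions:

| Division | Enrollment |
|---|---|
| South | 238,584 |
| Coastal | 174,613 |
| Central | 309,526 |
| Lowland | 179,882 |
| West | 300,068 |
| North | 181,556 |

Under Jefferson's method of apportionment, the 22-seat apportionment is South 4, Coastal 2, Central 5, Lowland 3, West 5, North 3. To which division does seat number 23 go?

Priority for the next seat is population ÷ (current seats + 1).
Priorities: South 47716.800, Coastal 58204.333, Central 51587.667, Lowland 44970.500, West 50011.333, North 45389.000.
Highest priority: Coastal.

Coastal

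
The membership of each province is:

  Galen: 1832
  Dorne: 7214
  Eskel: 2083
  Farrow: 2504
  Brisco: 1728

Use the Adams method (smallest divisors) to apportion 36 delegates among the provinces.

Galen=5, Dorne=16, Eskel=5, Farrow=6, Brisco=4

Standard divisor 15361/36 ≈ 426.694; standard quotas: Galen 4.293, Dorne 16.907, Eskel 4.882, Farrow 5.868, Brisco 4.050.
Rounding up gives 5, 17, 5, 6, 5 = 38 seats, so the divisor must be adjusted.
With modified divisor 454: modified quotas Galen 4.035, Dorne 15.890, Eskel 4.588, Farrow 5.515, Brisco 3.806.
Rounding up: Galen 5, Dorne 16, Eskel 5, Farrow 6, Brisco 4 (total 36).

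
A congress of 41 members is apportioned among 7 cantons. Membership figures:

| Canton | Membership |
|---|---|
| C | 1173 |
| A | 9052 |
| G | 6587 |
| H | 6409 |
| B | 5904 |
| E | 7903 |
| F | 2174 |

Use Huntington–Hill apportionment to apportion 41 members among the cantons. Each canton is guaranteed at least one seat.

With divisor 943: modified quotas C 1.244, A 9.599, G 6.985, H 6.796, B 6.261, E 8.381, F 2.305.
Geometric-mean thresholds: C √(1·2)=1.414, A √(9·10)=9.487, G √(6·7)=6.481, H √(6·7)=6.481, B √(6·7)=6.481, E √(8·9)=8.485, F √(2·3)=2.449.
Each quota rounded against its threshold gives C 1, A 10, G 7, H 7, B 6, E 8, F 2 (total 41).

C 1, A 10, G 7, H 7, B 6, E 8, F 2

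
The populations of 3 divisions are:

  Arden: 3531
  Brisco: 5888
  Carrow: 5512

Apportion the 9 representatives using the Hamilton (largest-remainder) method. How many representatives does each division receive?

The standard divisor is 14931/9 = 1659.
Standard quotas: Arden 2.1284, Brisco 3.5491, Carrow 3.3225.
Lower quotas: Arden 2, Brisco 3, Carrow 3 (sum 8, leaving 1 seat).
Remainders in descending order: Brisco 0.5491, Carrow 0.3225, Arden 0.1284.
The surplus seat goes to Brisco.

Arden: 2, Brisco: 4, Carrow: 3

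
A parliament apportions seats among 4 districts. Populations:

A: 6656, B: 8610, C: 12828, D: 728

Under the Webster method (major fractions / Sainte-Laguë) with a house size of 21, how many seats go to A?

5

Standard divisor 28822/21 ≈ 1372.476; standard quotas: A 4.850, B 6.273, C 9.347, D 0.530.
Rounding to the nearest integer gives A 5, B 6, C 9, D 1 — total 21, matching the house size, so no adjustment is needed.
A receives 5.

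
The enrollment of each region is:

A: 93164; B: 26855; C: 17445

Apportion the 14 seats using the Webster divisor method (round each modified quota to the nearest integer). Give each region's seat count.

A: 9, B: 3, C: 2

Standard divisor 137464/14 ≈ 9818.857; standard quotas: A 9.488, B 2.735, C 1.777.
Rounding to the nearest integer gives A 9, B 3, C 2 — total 14, matching the house size, so no adjustment is needed.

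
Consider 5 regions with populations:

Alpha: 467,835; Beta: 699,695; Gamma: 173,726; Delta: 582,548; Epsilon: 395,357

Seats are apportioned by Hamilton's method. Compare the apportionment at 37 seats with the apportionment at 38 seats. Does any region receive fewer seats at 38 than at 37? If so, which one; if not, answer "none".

At 37 seats: Alpha 8, Beta 11, Gamma 3, Delta 9, Epsilon 6.
At 38 seats: Alpha 8, Beta 11, Gamma 3, Delta 10, Epsilon 6.
No region's allocation decreased.

none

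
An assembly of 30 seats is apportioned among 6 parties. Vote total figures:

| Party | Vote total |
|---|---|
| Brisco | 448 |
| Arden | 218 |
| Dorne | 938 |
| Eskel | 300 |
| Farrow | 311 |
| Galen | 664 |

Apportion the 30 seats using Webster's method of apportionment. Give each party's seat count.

Brisco: 5, Arden: 2, Dorne: 10, Eskel: 3, Farrow: 3, Galen: 7

Standard divisor 2879/30 ≈ 95.967; standard quotas: Brisco 4.668, Arden 2.272, Dorne 9.774, Eskel 3.126, Farrow 3.241, Galen 6.919.
Rounding to the nearest integer gives Brisco 5, Arden 2, Dorne 10, Eskel 3, Farrow 3, Galen 7 — total 30, matching the house size, so no adjustment is needed.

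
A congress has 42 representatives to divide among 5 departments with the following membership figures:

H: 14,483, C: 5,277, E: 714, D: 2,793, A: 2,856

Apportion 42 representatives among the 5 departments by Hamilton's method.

H 23, C 8, E 1, D 5, A 5

The standard divisor is 26123/42 ≈ 621.976.
Standard quotas: H 23.2855, C 8.4842, E 1.1480, D 4.4905, A 4.5918.
Lower quotas: H 23, C 8, E 1, D 4, A 4 (sum 40, leaving 2 seats).
Remainders in descending order: A 0.5918, D 0.4905, C 0.4842, H 0.2855, E 0.1480.
The surplus seats go to A, D.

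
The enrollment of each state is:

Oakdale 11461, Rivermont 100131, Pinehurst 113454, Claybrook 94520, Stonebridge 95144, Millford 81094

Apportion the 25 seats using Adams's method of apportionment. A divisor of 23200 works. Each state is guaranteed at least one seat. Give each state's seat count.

With modified divisor 23200: modified quotas Oakdale 0.494, Rivermont 4.316, Pinehurst 4.890, Claybrook 4.074, Stonebridge 4.101, Millford 3.495.
Rounding up: Oakdale 1, Rivermont 5, Pinehurst 5, Claybrook 5, Stonebridge 5, Millford 4 (total 25).

Oakdale=1, Rivermont=5, Pinehurst=5, Claybrook=5, Stonebridge=5, Millford=4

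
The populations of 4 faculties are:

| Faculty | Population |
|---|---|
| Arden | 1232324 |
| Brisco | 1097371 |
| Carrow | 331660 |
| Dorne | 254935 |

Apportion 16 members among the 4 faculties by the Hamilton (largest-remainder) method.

The standard divisor is 2916290/16 ≈ 182268.125.
Standard quotas: Arden 6.7611, Brisco 6.0206, Carrow 1.8196, Dorne 1.3987.
Lower quotas: Arden 6, Brisco 6, Carrow 1, Dorne 1 (sum 14, leaving 2 seats).
Remainders in descending order: Carrow 0.8196, Arden 0.7611, Dorne 0.3987, Brisco 0.0206.
Largest remainders: Carrow, Arden receive the extra seats.

Arden=7, Brisco=6, Carrow=2, Dorne=1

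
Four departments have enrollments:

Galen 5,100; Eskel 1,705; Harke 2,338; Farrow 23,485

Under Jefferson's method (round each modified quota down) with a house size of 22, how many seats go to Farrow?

Standard divisor 32628/22 ≈ 1483.091; standard quotas: Galen 3.439, Eskel 1.150, Harke 1.576, Farrow 15.835.
Rounding down gives 3, 1, 1, 15 = 20 seats, so the divisor must be adjusted.
With modified divisor 1340: modified quotas Galen 3.806, Eskel 1.272, Harke 1.745, Farrow 17.526.
Rounding down: Galen 3, Eskel 1, Harke 1, Farrow 17 (total 22).
Farrow receives 17.

17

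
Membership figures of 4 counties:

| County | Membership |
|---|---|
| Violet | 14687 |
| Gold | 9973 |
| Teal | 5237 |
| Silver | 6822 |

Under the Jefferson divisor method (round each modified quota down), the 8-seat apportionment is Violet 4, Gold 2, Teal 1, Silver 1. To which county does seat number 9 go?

Silver

Priority for the next seat is population ÷ (current seats + 1).
Priorities: Violet 2937.400, Gold 3324.333, Teal 2618.500, Silver 3411.000.
Highest priority: Silver.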